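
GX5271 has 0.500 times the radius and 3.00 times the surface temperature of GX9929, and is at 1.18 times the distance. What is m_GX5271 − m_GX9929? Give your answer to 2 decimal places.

L_GX5271/L_GX9929 = (0.500)²(3.00)⁴ = 20.25.
F_GX5271/F_GX9929 = (L_GX5271/L_GX9929)/(d_GX5271/d_GX9929)² = 20.25/1.392 = 14.54.
m_GX5271 − m_GX9929 = −2.5 log₁₀(14.54) = -2.91.

-2.91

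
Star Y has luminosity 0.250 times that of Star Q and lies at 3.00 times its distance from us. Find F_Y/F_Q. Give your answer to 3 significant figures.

F = L/(4πd²), so F_Y/F_Q = (L_Y/L_Q) / (d_Y/d_Q)²
= 0.250 / (3.00)² = 0.250 / 9.000 = 0.02778.

0.0278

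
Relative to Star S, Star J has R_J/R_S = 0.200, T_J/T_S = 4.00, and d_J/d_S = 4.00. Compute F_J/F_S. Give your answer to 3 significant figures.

L_J/L_S = (R_J/R_S)²(T_J/T_S)⁴ = (0.200)² × (4.00)⁴ = 10.24.
F_J/F_S = (L_J/L_S)/(d_J/d_S)² = 10.24 / (4.00)² = 0.6400.

0.640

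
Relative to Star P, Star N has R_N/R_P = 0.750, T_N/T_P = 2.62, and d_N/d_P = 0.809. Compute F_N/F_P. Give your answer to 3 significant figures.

L_N/L_P = (R_N/R_P)²(T_N/T_P)⁴ = (0.750)² × (2.62)⁴ = 26.50.
F_N/F_P = (L_N/L_P)/(d_N/d_P)² = 26.50 / (0.809)² = 40.50.

40.5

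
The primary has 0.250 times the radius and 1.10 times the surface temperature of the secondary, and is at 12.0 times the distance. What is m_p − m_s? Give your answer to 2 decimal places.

L_p/L_s = (0.250)²(1.10)⁴ = 0.09151.
F_p/F_s = (L_p/L_s)/(d_p/d_s)² = 0.09151/144.0 = 6.355×10^-4.
m_p − m_s = −2.5 log₁₀(6.355×10^-4) = 7.99.

7.99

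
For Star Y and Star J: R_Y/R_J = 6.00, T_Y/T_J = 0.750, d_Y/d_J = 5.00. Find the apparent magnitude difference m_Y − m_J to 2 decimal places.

0.85

L_Y/L_J = (6.00)²(0.750)⁴ = 11.39.
F_Y/F_J = (L_Y/L_J)/(d_Y/d_J)² = 11.39/25.00 = 0.4556.
m_Y − m_J = −2.5 log₁₀(0.4556) = 0.85.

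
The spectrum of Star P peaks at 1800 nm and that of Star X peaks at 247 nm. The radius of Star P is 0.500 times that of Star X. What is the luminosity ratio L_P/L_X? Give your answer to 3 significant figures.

8.86×10^-5

Wien's law gives T ∝ 1/λ_max, so T_P/T_X = λ_X/λ_P = 247/1800 = 0.1372.
Then L ∝ R²T⁴ gives L_P/L_X = (0.500)² × (0.1372)⁴ = 0.2500 × 3.546×10^-4 = 8.864×10^-5.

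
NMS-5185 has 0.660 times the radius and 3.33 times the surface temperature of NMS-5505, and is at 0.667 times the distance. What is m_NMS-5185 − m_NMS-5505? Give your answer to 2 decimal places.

-5.20

L_NMS-5185/L_NMS-5505 = (0.660)²(3.33)⁴ = 53.56.
F_NMS-5185/F_NMS-5505 = (L_NMS-5185/L_NMS-5505)/(d_NMS-5185/d_NMS-5505)² = 53.56/0.4449 = 120.4.
m_NMS-5185 − m_NMS-5505 = −2.5 log₁₀(120.4) = -5.20.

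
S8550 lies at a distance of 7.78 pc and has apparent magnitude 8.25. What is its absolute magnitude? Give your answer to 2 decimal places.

8.80

M = m − 5 log₁₀(d/10 pc) = 8.25 − 5 log₁₀(7.78/10)
  = 8.25 − 5 × -0.109 = 8.25 − -0.55 = 8.80.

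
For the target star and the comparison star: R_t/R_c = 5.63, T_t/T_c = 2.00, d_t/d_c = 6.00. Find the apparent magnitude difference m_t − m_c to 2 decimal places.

L_t/L_c = (5.63)²(2.00)⁴ = 507.2.
F_t/F_c = (L_t/L_c)/(d_t/d_c)² = 507.2/36.00 = 14.09.
m_t − m_c = −2.5 log₁₀(14.09) = -2.87.

-2.87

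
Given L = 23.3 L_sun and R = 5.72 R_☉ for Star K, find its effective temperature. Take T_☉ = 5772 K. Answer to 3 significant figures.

5.30×10^3 K

T/T_☉ = (L/L_☉)^(1/4) / (R/R_☉)^(1/2)
T = 5772 × (23.3)^(1/4) / √(5.72) = 5772 × 2.197 / 2.392 = 5302 K.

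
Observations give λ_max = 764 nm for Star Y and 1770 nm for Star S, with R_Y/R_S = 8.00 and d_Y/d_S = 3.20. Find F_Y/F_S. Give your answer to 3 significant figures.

Wien's law: T_Y/T_S = λ_S/λ_Y = 1770/764 = 2.317.
L_Y/L_S = (R_Y/R_S)²(T_Y/T_S)⁴ = (8.00)²(2.317)⁴ = 1844.
F_Y/F_S = (L_Y/L_S)/(d_Y/d_S)² = 1844/(3.20)² = 180.1.

180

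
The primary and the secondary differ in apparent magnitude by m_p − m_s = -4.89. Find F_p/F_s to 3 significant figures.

F_p/F_s = 10^(−(m_p − m_s)/2.5) = 10^(4.89/2.5) = 10^1.956 = 90.36.

90.4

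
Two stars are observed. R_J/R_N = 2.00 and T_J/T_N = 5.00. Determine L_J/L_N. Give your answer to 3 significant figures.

From the Stefan–Boltzmann law, L ∝ R²T⁴, so
L_J/L_N = (R_J/R_N)² (T_J/T_N)⁴ = (2.00)² × (5.00)⁴ = 4.000 × 625.0 = 2500.

2.50×10^3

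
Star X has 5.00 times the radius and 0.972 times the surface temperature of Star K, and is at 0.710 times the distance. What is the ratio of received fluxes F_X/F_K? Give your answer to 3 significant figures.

44.3

L_X/L_K = (R_X/R_K)²(T_X/T_K)⁴ = (5.00)² × (0.972)⁴ = 22.32.
F_X/F_K = (L_X/L_K)/(d_X/d_K)² = 22.32 / (0.710)² = 44.27.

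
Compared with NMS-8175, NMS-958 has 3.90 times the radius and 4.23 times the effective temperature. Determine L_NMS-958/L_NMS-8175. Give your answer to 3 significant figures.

From the Stefan–Boltzmann law, L ∝ R²T⁴, so
L_NMS-958/L_NMS-8175 = (R_NMS-958/R_NMS-8175)² (T_NMS-958/T_NMS-8175)⁴ = (3.90)² × (4.23)⁴ = 15.21 × 320.2 = 4870.

4.87×10^3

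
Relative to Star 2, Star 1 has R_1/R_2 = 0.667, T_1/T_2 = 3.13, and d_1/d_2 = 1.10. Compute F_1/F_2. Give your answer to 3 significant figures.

L_1/L_2 = (R_1/R_2)²(T_1/T_2)⁴ = (0.667)² × (3.13)⁴ = 42.70.
F_1/F_2 = (L_1/L_2)/(d_1/d_2)² = 42.70 / (1.10)² = 35.29.

35.3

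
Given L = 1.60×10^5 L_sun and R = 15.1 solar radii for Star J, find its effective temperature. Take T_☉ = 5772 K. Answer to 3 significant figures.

T/T_☉ = (L/L_☉)^(1/4) / (R/R_☉)^(1/2)
T = 5772 × (1.60×10^5)^(1/4) / √(15.1) = 5772 × 20.00 / 3.886 = 2.971×10^4 K.

2.97×10^4 K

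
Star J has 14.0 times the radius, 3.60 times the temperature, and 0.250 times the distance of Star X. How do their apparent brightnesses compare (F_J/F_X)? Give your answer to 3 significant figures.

L_J/L_X = (R_J/R_X)²(T_J/T_X)⁴ = (14.0)² × (3.60)⁴ = 3.292×10^4.
F_J/F_X = (L_J/L_X)/(d_J/d_X)² = 3.292×10^4 / (0.250)² = 5.267×10^5.

5.27×10^5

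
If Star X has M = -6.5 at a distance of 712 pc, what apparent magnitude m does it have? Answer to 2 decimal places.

2.76

m = M + 5 log₁₀(d/10 pc) = -6.5 + 5 log₁₀(712/10)
  = -6.5 + 5 × 1.852 = -6.5 + 9.26 = 2.76.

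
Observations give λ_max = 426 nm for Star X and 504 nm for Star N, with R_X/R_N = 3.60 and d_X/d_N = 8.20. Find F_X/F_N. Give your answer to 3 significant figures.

Wien's law: T_X/T_N = λ_N/λ_X = 504/426 = 1.183.
L_X/L_N = (R_X/R_N)²(T_X/T_N)⁴ = (3.60)²(1.183)⁴ = 25.39.
F_X/F_N = (L_X/L_N)/(d_X/d_N)² = 25.39/(8.20)² = 0.3776.

0.378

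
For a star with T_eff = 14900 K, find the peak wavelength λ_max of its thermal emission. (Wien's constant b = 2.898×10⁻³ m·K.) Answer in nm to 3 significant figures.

194 nm

λ_max = b/T = 2.898×10⁻³ / 14900 = 1.94×10^-7 m = 194.5 nm.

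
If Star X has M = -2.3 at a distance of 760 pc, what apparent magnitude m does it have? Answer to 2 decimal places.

m = M + 5 log₁₀(d/10 pc) = -2.3 + 5 log₁₀(760/10)
  = -2.3 + 5 × 1.881 = -2.3 + 9.40 = 7.10.

7.10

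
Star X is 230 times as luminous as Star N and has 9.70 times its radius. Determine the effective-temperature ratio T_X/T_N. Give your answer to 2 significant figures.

L ∝ R²T⁴ gives T ∝ (L/R²)^(1/4), so
T_X/T_N = (230 / 9.70²)^(1/4) = (2.444)^(1/4) = 1.250.

1.3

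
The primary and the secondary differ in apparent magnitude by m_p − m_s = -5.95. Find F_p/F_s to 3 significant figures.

F_p/F_s = 10^(−(m_p − m_s)/2.5) = 10^(5.95/2.5) = 10^2.380 = 239.9.

240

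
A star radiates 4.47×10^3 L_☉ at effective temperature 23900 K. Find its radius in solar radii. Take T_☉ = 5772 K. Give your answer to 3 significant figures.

R/R_☉ = √(L/L_☉) / (T/T_☉)² = √(4.47×10^3) / (4.141)²
       = 66.86 / 17.15 = 3.900.

3.90 solar radii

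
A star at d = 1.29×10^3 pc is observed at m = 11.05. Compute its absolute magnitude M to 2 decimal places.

M = m − 5 log₁₀(d/10 pc) = 11.05 − 5 log₁₀(1.29×10^3/10)
  = 11.05 − 5 × 2.111 = 11.05 − 10.55 = 0.50.

0.50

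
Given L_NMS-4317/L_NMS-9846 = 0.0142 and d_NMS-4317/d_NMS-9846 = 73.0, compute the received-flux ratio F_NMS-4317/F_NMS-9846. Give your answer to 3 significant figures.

2.66×10^-6

F = L/(4πd²), so F_NMS-4317/F_NMS-9846 = (L_NMS-4317/L_NMS-9846) / (d_NMS-4317/d_NMS-9846)²
= 0.0142 / (73.0)² = 0.0142 / 5329 = 2.665×10^-6.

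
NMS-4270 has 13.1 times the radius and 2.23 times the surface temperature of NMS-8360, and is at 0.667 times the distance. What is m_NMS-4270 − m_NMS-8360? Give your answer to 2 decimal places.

-9.95

L_NMS-4270/L_NMS-8360 = (13.1)²(2.23)⁴ = 4244.
F_NMS-4270/F_NMS-8360 = (L_NMS-4270/L_NMS-8360)/(d_NMS-4270/d_NMS-8360)² = 4244/0.4449 = 9539.
m_NMS-4270 − m_NMS-8360 = −2.5 log₁₀(9539) = -9.95.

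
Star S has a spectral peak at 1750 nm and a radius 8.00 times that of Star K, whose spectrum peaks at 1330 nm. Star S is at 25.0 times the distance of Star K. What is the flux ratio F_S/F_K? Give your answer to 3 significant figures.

Wien's law: T_S/T_K = λ_K/λ_S = 1330/1750 = 0.7600.
L_S/L_K = (R_S/R_K)²(T_S/T_K)⁴ = (8.00)²(0.7600)⁴ = 21.35.
F_S/F_K = (L_S/L_K)/(d_S/d_K)² = 21.35/(25.0)² = 0.03416.

0.0342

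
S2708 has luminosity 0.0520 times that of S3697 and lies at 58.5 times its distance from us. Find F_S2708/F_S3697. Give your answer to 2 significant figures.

F = L/(4πd²), so F_S2708/F_S3697 = (L_S2708/L_S3697) / (d_S2708/d_S3697)²
= 0.0520 / (58.5)² = 0.0520 / 3422 = 1.519×10^-5.

1.5×10^-5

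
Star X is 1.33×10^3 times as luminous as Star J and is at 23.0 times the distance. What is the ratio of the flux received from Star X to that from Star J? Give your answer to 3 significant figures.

F = L/(4πd²), so F_X/F_J = (L_X/L_J) / (d_X/d_J)²
= 1.33×10^3 / (23.0)² = 1.33×10^3 / 529.0 = 2.514.

2.51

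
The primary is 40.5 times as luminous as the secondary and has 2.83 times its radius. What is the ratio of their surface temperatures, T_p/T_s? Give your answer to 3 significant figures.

L ∝ R²T⁴ gives T ∝ (L/R²)^(1/4), so
T_p/T_s = (40.5 / 2.83²)^(1/4) = (5.057)^(1/4) = 1.500.

1.50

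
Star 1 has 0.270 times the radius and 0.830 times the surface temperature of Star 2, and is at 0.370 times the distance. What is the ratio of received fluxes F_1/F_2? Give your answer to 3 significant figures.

L_1/L_2 = (R_1/R_2)²(T_1/T_2)⁴ = (0.270)² × (0.830)⁴ = 0.03460.
F_1/F_2 = (L_1/L_2)/(d_1/d_2)² = 0.03460 / (0.370)² = 0.2527.

0.253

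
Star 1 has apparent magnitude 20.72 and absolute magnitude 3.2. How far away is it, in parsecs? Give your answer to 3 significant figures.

m − M = 5 log₁₀(d/10 pc)
20.72 − (3.2) = 17.52 = 5 log₁₀(d/10)
d = 10 × 10^(17.52/5) = 10 × 10^3.504 = 3.192×10^4 pc.

3.19×10^4 pc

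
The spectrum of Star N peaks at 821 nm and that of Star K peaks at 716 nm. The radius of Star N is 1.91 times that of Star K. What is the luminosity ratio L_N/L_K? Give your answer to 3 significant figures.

Wien's law gives T ∝ 1/λ_max, so T_N/T_K = λ_K/λ_N = 716/821 = 0.8721.
Then L ∝ R²T⁴ gives L_N/L_K = (1.91)² × (0.8721)⁴ = 3.648 × 0.5785 = 2.110.

2.11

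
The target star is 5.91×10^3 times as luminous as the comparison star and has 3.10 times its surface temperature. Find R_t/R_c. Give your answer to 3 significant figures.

8.00

L ∝ R²T⁴ gives R ∝ √L / T², so
R_t/R_c = √(5.91×10^3) / (3.10)² = 76.88 / 9.610 = 8.000.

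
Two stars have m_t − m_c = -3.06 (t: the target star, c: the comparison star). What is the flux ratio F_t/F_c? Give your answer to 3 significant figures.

16.7

F_t/F_c = 10^(−(m_t − m_c)/2.5) = 10^(3.06/2.5) = 10^1.224 = 16.75.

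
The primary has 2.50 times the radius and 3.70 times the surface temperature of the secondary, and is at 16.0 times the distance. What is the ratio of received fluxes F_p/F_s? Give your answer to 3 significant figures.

L_p/L_s = (R_p/R_s)²(T_p/T_s)⁴ = (2.50)² × (3.70)⁴ = 1171.
F_p/F_s = (L_p/L_s)/(d_p/d_s)² = 1171 / (16.0)² = 4.576.

4.58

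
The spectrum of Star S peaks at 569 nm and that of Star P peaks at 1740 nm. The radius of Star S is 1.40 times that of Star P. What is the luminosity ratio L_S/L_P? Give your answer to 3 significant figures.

Wien's law gives T ∝ 1/λ_max, so T_S/T_P = λ_P/λ_S = 1740/569 = 3.058.
Then L ∝ R²T⁴ gives L_S/L_P = (1.40)² × (3.058)⁴ = 1.960 × 87.45 = 171.4.

171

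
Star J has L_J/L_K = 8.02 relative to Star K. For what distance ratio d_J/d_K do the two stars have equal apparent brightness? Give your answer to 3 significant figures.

2.83

Equal flux requires L_J/d_J² = L_K/d_K², so d_J/d_K = √(L_J/L_K)
= √(8.02) = 2.832.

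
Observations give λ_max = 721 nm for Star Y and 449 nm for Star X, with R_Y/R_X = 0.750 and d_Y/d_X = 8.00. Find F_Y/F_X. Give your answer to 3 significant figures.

Wien's law: T_Y/T_X = λ_X/λ_Y = 449/721 = 0.6227.
L_Y/L_X = (R_Y/R_X)²(T_Y/T_X)⁴ = (0.750)²(0.6227)⁴ = 0.08460.
F_Y/F_X = (L_Y/L_X)/(d_Y/d_X)² = 0.08460/(8.00)² = 0.001322.

0.00132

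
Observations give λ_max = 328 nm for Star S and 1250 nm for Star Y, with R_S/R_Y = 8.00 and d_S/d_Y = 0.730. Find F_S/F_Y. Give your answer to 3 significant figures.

Wien's law: T_S/T_Y = λ_Y/λ_S = 1250/328 = 3.811.
L_S/L_Y = (R_S/R_Y)²(T_S/T_Y)⁴ = (8.00)²(3.811)⁴ = 1.350×10^4.
F_S/F_Y = (L_S/L_Y)/(d_S/d_Y)² = 1.350×10^4/(0.730)² = 2.533×10^4.

2.53×10^4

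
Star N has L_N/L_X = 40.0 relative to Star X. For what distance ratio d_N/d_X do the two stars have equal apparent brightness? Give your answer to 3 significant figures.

6.32

Equal flux requires L_N/d_N² = L_X/d_X², so d_N/d_X = √(L_N/L_X)
= √(40.0) = 6.325.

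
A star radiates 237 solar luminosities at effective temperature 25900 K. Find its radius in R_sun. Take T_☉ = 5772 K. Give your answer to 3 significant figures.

0.765 R_sun

R/R_☉ = √(L/L_☉) / (T/T_☉)² = √(237) / (4.487)²
       = 15.39 / 20.13 = 0.7646.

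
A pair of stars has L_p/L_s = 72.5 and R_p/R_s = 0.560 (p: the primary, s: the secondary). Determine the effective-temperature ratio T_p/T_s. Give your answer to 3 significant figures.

L ∝ R²T⁴ gives T ∝ (L/R²)^(1/4), so
T_p/T_s = (72.5 / 0.560²)^(1/4) = (231.2)^(1/4) = 3.899.

3.90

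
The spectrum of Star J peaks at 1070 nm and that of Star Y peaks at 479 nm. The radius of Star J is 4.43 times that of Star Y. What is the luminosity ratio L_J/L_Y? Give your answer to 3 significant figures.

Wien's law gives T ∝ 1/λ_max, so T_J/T_Y = λ_Y/λ_J = 479/1070 = 0.4477.
Then L ∝ R²T⁴ gives L_J/L_Y = (4.43)² × (0.4477)⁴ = 19.62 × 0.04016 = 0.7882.

0.788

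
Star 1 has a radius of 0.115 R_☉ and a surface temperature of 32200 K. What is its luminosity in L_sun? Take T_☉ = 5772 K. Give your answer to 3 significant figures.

12.8 L_sun

L/L_☉ = (R/R_☉)² (T/T_☉)⁴ = (0.115)² × (32200/5772)⁴
       = 0.01323 × (5.579)⁴ = 0.01323 × 968.5 = 12.81.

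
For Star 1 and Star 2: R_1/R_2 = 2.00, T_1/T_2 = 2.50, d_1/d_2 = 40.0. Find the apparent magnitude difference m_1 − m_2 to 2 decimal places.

2.53

L_1/L_2 = (2.00)²(2.50)⁴ = 156.2.
F_1/F_2 = (L_1/L_2)/(d_1/d_2)² = 156.2/1600 = 0.09766.
m_1 − m_2 = −2.5 log₁₀(0.09766) = 2.53.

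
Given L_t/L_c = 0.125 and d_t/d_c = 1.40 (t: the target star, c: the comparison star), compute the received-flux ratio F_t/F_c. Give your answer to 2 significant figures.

0.064

F = L/(4πd²), so F_t/F_c = (L_t/L_c) / (d_t/d_c)²
= 0.125 / (1.40)² = 0.125 / 1.960 = 0.06378.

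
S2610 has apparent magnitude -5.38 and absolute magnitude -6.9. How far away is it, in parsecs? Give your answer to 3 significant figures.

m − M = 5 log₁₀(d/10 pc)
-5.38 − (-6.9) = 1.52 = 5 log₁₀(d/10)
d = 10 × 10^(1.52/5) = 10 × 10^0.304 = 20.14 pc.

20.1 pc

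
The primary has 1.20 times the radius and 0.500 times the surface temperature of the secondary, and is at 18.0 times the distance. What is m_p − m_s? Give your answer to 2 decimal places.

8.89

L_p/L_s = (1.20)²(0.500)⁴ = 0.09000.
F_p/F_s = (L_p/L_s)/(d_p/d_s)² = 0.09000/324.0 = 2.778×10^-4.
m_p − m_s = −2.5 log₁₀(2.778×10^-4) = 8.89.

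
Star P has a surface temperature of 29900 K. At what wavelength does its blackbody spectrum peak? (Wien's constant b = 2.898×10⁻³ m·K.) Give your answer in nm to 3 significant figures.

λ_max = b/T = 2.898×10⁻³ / 29900 = 9.69×10^-8 m = 96.92 nm.

96.9 nm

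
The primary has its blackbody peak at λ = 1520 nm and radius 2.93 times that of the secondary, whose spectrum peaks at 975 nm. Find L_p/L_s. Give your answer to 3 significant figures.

1.45

Wien's law gives T ∝ 1/λ_max, so T_p/T_s = λ_s/λ_p = 975/1520 = 0.6414.
Then L ∝ R²T⁴ gives L_p/L_s = (2.93)² × (0.6414)⁴ = 8.585 × 0.1693 = 1.453.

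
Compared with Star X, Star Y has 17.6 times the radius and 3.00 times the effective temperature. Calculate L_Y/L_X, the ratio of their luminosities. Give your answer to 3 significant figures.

2.51×10^4

From the Stefan–Boltzmann law, L ∝ R²T⁴, so
L_Y/L_X = (R_Y/R_X)² (T_Y/T_X)⁴ = (17.6)² × (3.00)⁴ = 309.8 × 81.00 = 2.509×10^4.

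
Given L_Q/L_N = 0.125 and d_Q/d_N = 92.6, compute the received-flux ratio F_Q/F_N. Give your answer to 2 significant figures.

1.5×10^-5

F = L/(4πd²), so F_Q/F_N = (L_Q/L_N) / (d_Q/d_N)²
= 0.125 / (92.6)² = 0.125 / 8575 = 1.458×10^-5.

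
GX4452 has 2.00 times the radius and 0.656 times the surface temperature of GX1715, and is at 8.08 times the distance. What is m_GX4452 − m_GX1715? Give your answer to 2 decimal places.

4.86

L_GX4452/L_GX1715 = (2.00)²(0.656)⁴ = 0.7408.
F_GX4452/F_GX1715 = (L_GX4452/L_GX1715)/(d_GX4452/d_GX1715)² = 0.7408/65.29 = 0.01135.
m_GX4452 − m_GX1715 = −2.5 log₁₀(0.01135) = 4.86.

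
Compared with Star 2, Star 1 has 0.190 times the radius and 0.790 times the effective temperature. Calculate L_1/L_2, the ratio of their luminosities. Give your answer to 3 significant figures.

From the Stefan–Boltzmann law, L ∝ R²T⁴, so
L_1/L_2 = (R_1/R_2)² (T_1/T_2)⁴ = (0.190)² × (0.790)⁴ = 0.03610 × 0.3895 = 0.01406.

0.0141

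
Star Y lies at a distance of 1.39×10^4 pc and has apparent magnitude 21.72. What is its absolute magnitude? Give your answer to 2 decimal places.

6.00

M = m − 5 log₁₀(d/10 pc) = 21.72 − 5 log₁₀(1.39×10^4/10)
  = 21.72 − 5 × 3.143 = 21.72 − 15.72 = 6.00.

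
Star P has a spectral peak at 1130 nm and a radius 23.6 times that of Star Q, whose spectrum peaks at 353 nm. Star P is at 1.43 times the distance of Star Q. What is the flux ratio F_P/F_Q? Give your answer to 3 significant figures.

2.59

Wien's law: T_P/T_Q = λ_Q/λ_P = 353/1130 = 0.3124.
L_P/L_Q = (R_P/R_Q)²(T_P/T_Q)⁴ = (23.6)²(0.3124)⁴ = 5.304.
F_P/F_Q = (L_P/L_Q)/(d_P/d_Q)² = 5.304/(1.43)² = 2.594.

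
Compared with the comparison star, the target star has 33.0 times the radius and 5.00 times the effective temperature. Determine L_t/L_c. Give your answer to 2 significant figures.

From the Stefan–Boltzmann law, L ∝ R²T⁴, so
L_t/L_c = (R_t/R_c)² (T_t/T_c)⁴ = (33.0)² × (5.00)⁴ = 1089 × 625.0 = 6.806×10^5.

6.8×10^5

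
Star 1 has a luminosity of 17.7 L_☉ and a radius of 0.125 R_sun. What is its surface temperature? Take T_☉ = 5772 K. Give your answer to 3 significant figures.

3.35×10^4 K

T/T_☉ = (L/L_☉)^(1/4) / (R/R_☉)^(1/2)
T = 5772 × (17.7)^(1/4) / √(0.125) = 5772 × 2.051 / 0.3536 = 3.349×10^4 K.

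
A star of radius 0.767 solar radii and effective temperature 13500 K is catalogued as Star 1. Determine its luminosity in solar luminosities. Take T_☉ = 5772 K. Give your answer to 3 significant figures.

L/L_☉ = (R/R_☉)² (T/T_☉)⁴ = (0.767)² × (13500/5772)⁴
       = 0.5883 × (2.339)⁴ = 0.5883 × 29.92 = 17.60.

17.6 solar luminosities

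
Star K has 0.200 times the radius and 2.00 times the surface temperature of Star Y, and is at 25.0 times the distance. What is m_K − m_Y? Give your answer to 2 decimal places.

L_K/L_Y = (0.200)²(2.00)⁴ = 0.6400.
F_K/F_Y = (L_K/L_Y)/(d_K/d_Y)² = 0.6400/625.0 = 0.001024.
m_K − m_Y = −2.5 log₁₀(0.001024) = 7.47.

7.47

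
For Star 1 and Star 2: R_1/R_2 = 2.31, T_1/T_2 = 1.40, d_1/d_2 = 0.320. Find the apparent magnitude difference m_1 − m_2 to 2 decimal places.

-5.75

L_1/L_2 = (2.31)²(1.40)⁴ = 20.50.
F_1/F_2 = (L_1/L_2)/(d_1/d_2)² = 20.50/0.1024 = 200.2.
m_1 − m_2 = −2.5 log₁₀(200.2) = -5.75.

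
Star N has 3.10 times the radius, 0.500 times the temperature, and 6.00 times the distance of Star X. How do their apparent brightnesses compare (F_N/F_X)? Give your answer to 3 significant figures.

L_N/L_X = (R_N/R_X)²(T_N/T_X)⁴ = (3.10)² × (0.500)⁴ = 0.6006.
F_N/F_X = (L_N/L_X)/(d_N/d_X)² = 0.6006 / (6.00)² = 0.01668.

0.0167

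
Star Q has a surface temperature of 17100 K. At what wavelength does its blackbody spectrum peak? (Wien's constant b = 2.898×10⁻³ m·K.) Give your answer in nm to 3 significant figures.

169 nm

λ_max = b/T = 2.898×10⁻³ / 17100 = 1.69×10^-7 m = 169.5 nm.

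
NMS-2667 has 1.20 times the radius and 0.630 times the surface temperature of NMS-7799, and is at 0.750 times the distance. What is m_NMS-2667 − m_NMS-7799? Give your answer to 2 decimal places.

0.99

L_NMS-2667/L_NMS-7799 = (1.20)²(0.630)⁴ = 0.2268.
F_NMS-2667/F_NMS-7799 = (L_NMS-2667/L_NMS-7799)/(d_NMS-2667/d_NMS-7799)² = 0.2268/0.5625 = 0.4033.
m_NMS-2667 − m_NMS-7799 = −2.5 log₁₀(0.4033) = 0.99.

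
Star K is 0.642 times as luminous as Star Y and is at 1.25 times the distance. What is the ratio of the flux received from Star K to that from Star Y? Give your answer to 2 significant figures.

F = L/(4πd²), so F_K/F_Y = (L_K/L_Y) / (d_K/d_Y)²
= 0.642 / (1.25)² = 0.642 / 1.562 = 0.4109.

0.41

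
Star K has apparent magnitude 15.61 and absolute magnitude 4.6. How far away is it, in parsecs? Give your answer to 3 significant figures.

1.59×10^3 pc

m − M = 5 log₁₀(d/10 pc)
15.61 − (4.6) = 11.01 = 5 log₁₀(d/10)
d = 10 × 10^(11.01/5) = 10 × 10^2.202 = 1592 pc.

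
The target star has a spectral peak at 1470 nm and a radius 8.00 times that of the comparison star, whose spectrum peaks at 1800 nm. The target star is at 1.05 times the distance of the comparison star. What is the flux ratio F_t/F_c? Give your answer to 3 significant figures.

Wien's law: T_t/T_c = λ_c/λ_t = 1800/1470 = 1.224.
L_t/L_c = (R_t/R_c)²(T_t/T_c)⁴ = (8.00)²(1.224)⁴ = 143.9.
F_t/F_c = (L_t/L_c)/(d_t/d_c)² = 143.9/(1.05)² = 130.5.

131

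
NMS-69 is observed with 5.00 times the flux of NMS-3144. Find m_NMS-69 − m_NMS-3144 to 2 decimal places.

m_NMS-69 − m_NMS-3144 = −2.5 log₁₀(F_NMS-69/F_NMS-3144) = −2.5 log₁₀(5.00) = −2.5 × (0.699) = -1.747.

-1.75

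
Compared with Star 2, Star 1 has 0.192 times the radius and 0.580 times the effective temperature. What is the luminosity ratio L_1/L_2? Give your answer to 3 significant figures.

From the Stefan–Boltzmann law, L ∝ R²T⁴, so
L_1/L_2 = (R_1/R_2)² (T_1/T_2)⁴ = (0.192)² × (0.580)⁴ = 0.03686 × 0.1132 = 0.004172.

0.00417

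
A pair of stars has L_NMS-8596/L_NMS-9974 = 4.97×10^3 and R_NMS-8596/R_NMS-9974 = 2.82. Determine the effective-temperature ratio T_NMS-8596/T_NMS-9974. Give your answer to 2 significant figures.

L ∝ R²T⁴ gives T ∝ (L/R²)^(1/4), so
T_NMS-8596/T_NMS-9974 = (4.97×10^3 / 2.82²)^(1/4) = (625.0)^(1/4) = 5.000.

5.0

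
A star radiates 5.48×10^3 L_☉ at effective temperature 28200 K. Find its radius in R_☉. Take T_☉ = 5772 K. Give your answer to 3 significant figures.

3.10 R_☉

R/R_☉ = √(L/L_☉) / (T/T_☉)² = √(5.48×10^3) / (4.886)²
       = 74.03 / 23.87 = 3.101.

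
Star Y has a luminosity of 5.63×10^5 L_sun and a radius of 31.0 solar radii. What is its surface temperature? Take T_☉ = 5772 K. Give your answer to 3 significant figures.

T/T_☉ = (L/L_☉)^(1/4) / (R/R_☉)^(1/2)
T = 5772 × (5.63×10^5)^(1/4) / √(31.0) = 5772 × 27.39 / 5.568 = 2.840×10^4 K.

2.84×10^4 K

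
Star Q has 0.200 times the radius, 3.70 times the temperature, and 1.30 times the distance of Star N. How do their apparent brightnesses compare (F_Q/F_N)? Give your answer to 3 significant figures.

L_Q/L_N = (R_Q/R_N)²(T_Q/T_N)⁴ = (0.200)² × (3.70)⁴ = 7.497.
F_Q/F_N = (L_Q/L_N)/(d_Q/d_N)² = 7.497 / (1.30)² = 4.436.

4.44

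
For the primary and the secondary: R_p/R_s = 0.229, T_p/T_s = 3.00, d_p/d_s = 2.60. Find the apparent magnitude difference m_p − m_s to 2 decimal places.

L_p/L_s = (0.229)²(3.00)⁴ = 4.248.
F_p/F_s = (L_p/L_s)/(d_p/d_s)² = 4.248/6.760 = 0.6284.
m_p − m_s = −2.5 log₁₀(0.6284) = 0.50.

0.50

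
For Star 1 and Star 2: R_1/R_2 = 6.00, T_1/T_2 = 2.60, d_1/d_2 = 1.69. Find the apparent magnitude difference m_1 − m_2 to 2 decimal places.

L_1/L_2 = (6.00)²(2.60)⁴ = 1645.
F_1/F_2 = (L_1/L_2)/(d_1/d_2)² = 1645/2.856 = 576.0.
m_1 − m_2 = −2.5 log₁₀(576.0) = -6.90.

-6.90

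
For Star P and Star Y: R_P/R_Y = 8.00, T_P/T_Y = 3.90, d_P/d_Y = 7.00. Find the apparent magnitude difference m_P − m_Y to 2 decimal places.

-6.20

L_P/L_Y = (8.00)²(3.90)⁴ = 1.481×10^4.
F_P/F_Y = (L_P/L_Y)/(d_P/d_Y)² = 1.481×10^4/49.00 = 302.2.
m_P − m_Y = −2.5 log₁₀(302.2) = -6.20.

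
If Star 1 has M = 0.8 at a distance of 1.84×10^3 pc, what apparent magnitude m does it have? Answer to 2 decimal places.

m = M + 5 log₁₀(d/10 pc) = 0.8 + 5 log₁₀(1.84×10^3/10)
  = 0.8 + 5 × 2.265 = 0.8 + 11.32 = 12.12.

12.12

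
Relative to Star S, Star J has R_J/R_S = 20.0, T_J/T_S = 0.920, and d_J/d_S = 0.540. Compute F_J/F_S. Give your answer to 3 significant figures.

L_J/L_S = (R_J/R_S)²(T_J/T_S)⁴ = (20.0)² × (0.920)⁴ = 286.6.
F_J/F_S = (L_J/L_S)/(d_J/d_S)² = 286.6 / (0.540)² = 982.7.

983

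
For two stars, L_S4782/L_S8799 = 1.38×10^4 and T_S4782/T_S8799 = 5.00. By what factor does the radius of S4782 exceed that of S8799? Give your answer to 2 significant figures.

4.7

L ∝ R²T⁴ gives R ∝ √L / T², so
R_S4782/R_S8799 = √(1.38×10^4) / (5.00)² = 117.5 / 25.00 = 4.699.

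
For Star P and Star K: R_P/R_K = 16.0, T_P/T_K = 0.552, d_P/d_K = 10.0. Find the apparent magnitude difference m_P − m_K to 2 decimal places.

L_P/L_K = (16.0)²(0.552)⁴ = 23.77.
F_P/F_K = (L_P/L_K)/(d_P/d_K)² = 23.77/100.0 = 0.2377.
m_P − m_K = −2.5 log₁₀(0.2377) = 1.56.

1.56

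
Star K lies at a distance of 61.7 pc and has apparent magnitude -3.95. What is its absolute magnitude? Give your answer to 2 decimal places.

-7.90

M = m − 5 log₁₀(d/10 pc) = -3.95 − 5 log₁₀(61.7/10)
  = -3.95 − 5 × 0.790 = -3.95 − 3.95 = -7.90.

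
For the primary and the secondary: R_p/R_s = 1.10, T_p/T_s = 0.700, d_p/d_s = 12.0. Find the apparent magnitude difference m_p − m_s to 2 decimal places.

L_p/L_s = (1.10)²(0.700)⁴ = 0.2905.
F_p/F_s = (L_p/L_s)/(d_p/d_s)² = 0.2905/144.0 = 0.002018.
m_p − m_s = −2.5 log₁₀(0.002018) = 6.74.

6.74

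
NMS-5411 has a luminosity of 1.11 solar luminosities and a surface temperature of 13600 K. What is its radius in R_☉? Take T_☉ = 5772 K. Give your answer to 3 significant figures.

0.190 R_☉

R/R_☉ = √(L/L_☉) / (T/T_☉)² = √(1.11) / (2.356)²
       = 1.054 / 5.552 = 0.1898.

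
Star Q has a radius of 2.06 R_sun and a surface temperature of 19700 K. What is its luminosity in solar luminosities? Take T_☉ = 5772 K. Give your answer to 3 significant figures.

576 solar luminosities

L/L_☉ = (R/R_☉)² (T/T_☉)⁴ = (2.06)² × (19700/5772)⁴
       = 4.244 × (3.413)⁴ = 4.244 × 135.7 = 575.8.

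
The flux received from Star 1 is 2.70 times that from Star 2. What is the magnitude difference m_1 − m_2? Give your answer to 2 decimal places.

-1.08

m_1 − m_2 = −2.5 log₁₀(F_1/F_2) = −2.5 log₁₀(2.70) = −2.5 × (0.431) = -1.078.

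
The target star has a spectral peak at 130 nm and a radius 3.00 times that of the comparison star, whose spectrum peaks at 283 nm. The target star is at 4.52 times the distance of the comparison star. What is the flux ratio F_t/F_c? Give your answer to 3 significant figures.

Wien's law: T_t/T_c = λ_c/λ_t = 283/130 = 2.177.
L_t/L_c = (R_t/R_c)²(T_t/T_c)⁴ = (3.00)²(2.177)⁴ = 202.1.
F_t/F_c = (L_t/L_c)/(d_t/d_c)² = 202.1/(4.52)² = 9.893.

9.89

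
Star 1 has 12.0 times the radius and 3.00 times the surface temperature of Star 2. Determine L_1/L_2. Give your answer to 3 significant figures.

1.17×10^4

From the Stefan–Boltzmann law, L ∝ R²T⁴, so
L_1/L_2 = (R_1/R_2)² (T_1/T_2)⁴ = (12.0)² × (3.00)⁴ = 144.0 × 81.00 = 1.166×10^4.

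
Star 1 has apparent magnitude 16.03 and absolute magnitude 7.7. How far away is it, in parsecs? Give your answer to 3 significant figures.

m − M = 5 log₁₀(d/10 pc)
16.03 − (7.7) = 8.33 = 5 log₁₀(d/10)
d = 10 × 10^(8.33/5) = 10 × 10^1.666 = 463.4 pc.

463 pc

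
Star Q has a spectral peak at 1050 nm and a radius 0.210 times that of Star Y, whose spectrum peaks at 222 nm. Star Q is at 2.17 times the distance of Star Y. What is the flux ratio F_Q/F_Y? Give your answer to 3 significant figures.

1.87×10^-5

Wien's law: T_Q/T_Y = λ_Y/λ_Q = 222/1050 = 0.2114.
L_Q/L_Y = (R_Q/R_Y)²(T_Q/T_Y)⁴ = (0.210)²(0.2114)⁴ = 8.812×10^-5.
F_Q/F_Y = (L_Q/L_Y)/(d_Q/d_Y)² = 8.812×10^-5/(2.17)² = 1.871×10^-5.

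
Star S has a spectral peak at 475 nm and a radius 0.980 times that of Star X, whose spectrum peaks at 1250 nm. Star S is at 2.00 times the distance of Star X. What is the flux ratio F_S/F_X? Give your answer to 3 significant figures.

Wien's law: T_S/T_X = λ_X/λ_S = 1250/475 = 2.632.
L_S/L_X = (R_S/R_X)²(T_S/T_X)⁴ = (0.980)²(2.632)⁴ = 46.06.
F_S/F_X = (L_S/L_X)/(d_S/d_X)² = 46.06/(2.00)² = 11.51.

11.5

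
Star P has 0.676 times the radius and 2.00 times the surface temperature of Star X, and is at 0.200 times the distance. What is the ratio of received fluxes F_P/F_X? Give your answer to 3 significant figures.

L_P/L_X = (R_P/R_X)²(T_P/T_X)⁴ = (0.676)² × (2.00)⁴ = 7.312.
F_P/F_X = (L_P/L_X)/(d_P/d_X)² = 7.312 / (0.200)² = 182.8.

183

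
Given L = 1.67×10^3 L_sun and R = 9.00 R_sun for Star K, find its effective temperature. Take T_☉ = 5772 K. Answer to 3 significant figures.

T/T_☉ = (L/L_☉)^(1/4) / (R/R_☉)^(1/2)
T = 5772 × (1.67×10^3)^(1/4) / √(9.00) = 5772 × 6.393 / 3.000 = 1.230×10^4 K.

1.23×10^4 K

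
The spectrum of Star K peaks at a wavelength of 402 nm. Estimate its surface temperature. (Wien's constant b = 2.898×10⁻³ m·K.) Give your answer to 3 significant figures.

7.21×10^3 K

T = b/λ_max = 2.898×10⁻³ / (402×10⁻⁹) = 7209 K.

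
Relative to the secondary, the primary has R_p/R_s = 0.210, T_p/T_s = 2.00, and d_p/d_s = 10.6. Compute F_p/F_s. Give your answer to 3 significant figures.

L_p/L_s = (R_p/R_s)²(T_p/T_s)⁴ = (0.210)² × (2.00)⁴ = 0.7056.
F_p/F_s = (L_p/L_s)/(d_p/d_s)² = 0.7056 / (10.6)² = 0.006280.

0.00628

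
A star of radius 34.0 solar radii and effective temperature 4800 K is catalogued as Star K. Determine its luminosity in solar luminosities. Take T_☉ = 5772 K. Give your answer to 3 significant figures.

L/L_☉ = (R/R_☉)² (T/T_☉)⁴ = (34.0)² × (4800/5772)⁴
       = 1156 × (0.8316)⁴ = 1156 × 0.4783 = 552.9.

553 solar luminosities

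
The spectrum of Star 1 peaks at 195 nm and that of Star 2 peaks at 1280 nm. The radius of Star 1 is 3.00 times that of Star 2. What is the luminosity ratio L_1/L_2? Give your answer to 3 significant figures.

Wien's law gives T ∝ 1/λ_max, so T_1/T_2 = λ_2/λ_1 = 1280/195 = 6.564.
Then L ∝ R²T⁴ gives L_1/L_2 = (3.00)² × (6.564)⁴ = 9.000 × 1857 = 1.671×10^4.

1.67×10^4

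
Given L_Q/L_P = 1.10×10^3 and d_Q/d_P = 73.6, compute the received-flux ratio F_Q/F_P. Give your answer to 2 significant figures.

0.20

F = L/(4πd²), so F_Q/F_P = (L_Q/L_P) / (d_Q/d_P)²
= 1.10×10^3 / (73.6)² = 1.10×10^3 / 5417 = 0.2031.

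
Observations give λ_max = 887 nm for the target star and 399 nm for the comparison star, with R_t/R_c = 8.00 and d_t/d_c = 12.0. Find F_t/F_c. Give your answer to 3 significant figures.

Wien's law: T_t/T_c = λ_c/λ_t = 399/887 = 0.4498.
L_t/L_c = (R_t/R_c)²(T_t/T_c)⁴ = (8.00)²(0.4498)⁴ = 2.620.
F_t/F_c = (L_t/L_c)/(d_t/d_c)² = 2.620/(12.0)² = 0.01820.

0.0182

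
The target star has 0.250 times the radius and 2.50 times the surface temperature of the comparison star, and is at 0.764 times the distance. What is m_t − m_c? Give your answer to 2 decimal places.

-1.55

L_t/L_c = (0.250)²(2.50)⁴ = 2.441.
F_t/F_c = (L_t/L_c)/(d_t/d_c)² = 2.441/0.5837 = 4.183.
m_t − m_c = −2.5 log₁₀(4.183) = -1.55.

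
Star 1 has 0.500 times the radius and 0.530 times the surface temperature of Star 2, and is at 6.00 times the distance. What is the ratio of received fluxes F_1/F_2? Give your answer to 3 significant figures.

5.48×10^-4

L_1/L_2 = (R_1/R_2)²(T_1/T_2)⁴ = (0.500)² × (0.530)⁴ = 0.01973.
F_1/F_2 = (L_1/L_2)/(d_1/d_2)² = 0.01973 / (6.00)² = 5.480×10^-4.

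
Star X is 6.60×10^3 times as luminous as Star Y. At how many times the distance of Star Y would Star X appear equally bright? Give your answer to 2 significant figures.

81

Equal flux requires L_X/d_X² = L_Y/d_Y², so d_X/d_Y = √(L_X/L_Y)
= √(6.60×10^3) = 81.24.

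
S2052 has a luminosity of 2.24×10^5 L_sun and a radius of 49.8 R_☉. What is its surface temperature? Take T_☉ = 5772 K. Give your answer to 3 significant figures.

1.78×10^4 K

T/T_☉ = (L/L_☉)^(1/4) / (R/R_☉)^(1/2)
T = 5772 × (2.24×10^5)^(1/4) / √(49.8) = 5772 × 21.76 / 7.057 = 1.779×10^4 K.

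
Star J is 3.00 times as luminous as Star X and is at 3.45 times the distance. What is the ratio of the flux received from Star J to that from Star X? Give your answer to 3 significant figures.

F = L/(4πd²), so F_J/F_X = (L_J/L_X) / (d_J/d_X)²
= 3.00 / (3.45)² = 3.00 / 11.90 = 0.2520.

0.252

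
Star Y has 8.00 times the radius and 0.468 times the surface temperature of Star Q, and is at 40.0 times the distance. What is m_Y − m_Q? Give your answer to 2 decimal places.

6.79

L_Y/L_Q = (8.00)²(0.468)⁴ = 3.070.
F_Y/F_Q = (L_Y/L_Q)/(d_Y/d_Q)² = 3.070/1600 = 0.001919.
m_Y − m_Q = −2.5 log₁₀(0.001919) = 6.79.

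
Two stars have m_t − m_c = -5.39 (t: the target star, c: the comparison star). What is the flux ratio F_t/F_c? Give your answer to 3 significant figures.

143

F_t/F_c = 10^(−(m_t − m_c)/2.5) = 10^(5.39/2.5) = 10^2.156 = 143.2.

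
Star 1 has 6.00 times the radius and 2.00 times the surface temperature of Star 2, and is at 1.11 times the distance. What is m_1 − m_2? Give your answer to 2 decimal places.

-6.67

L_1/L_2 = (6.00)²(2.00)⁴ = 576.0.
F_1/F_2 = (L_1/L_2)/(d_1/d_2)² = 576.0/1.232 = 467.5.
m_1 − m_2 = −2.5 log₁₀(467.5) = -6.67.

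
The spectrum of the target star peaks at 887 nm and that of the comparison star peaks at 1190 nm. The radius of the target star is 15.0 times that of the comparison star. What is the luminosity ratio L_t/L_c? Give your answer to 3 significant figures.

Wien's law gives T ∝ 1/λ_max, so T_t/T_c = λ_c/λ_t = 1190/887 = 1.342.
Then L ∝ R²T⁴ gives L_t/L_c = (15.0)² × (1.342)⁴ = 225.0 × 3.240 = 728.9.

729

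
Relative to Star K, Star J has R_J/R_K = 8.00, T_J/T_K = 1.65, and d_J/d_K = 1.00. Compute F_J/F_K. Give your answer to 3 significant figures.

474

L_J/L_K = (R_J/R_K)²(T_J/T_K)⁴ = (8.00)² × (1.65)⁴ = 474.4.
F_J/F_K = (L_J/L_K)/(d_J/d_K)² = 474.4 / (1.00)² = 474.4.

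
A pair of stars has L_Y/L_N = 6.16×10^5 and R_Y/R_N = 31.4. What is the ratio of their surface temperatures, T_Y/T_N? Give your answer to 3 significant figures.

L ∝ R²T⁴ gives T ∝ (L/R²)^(1/4), so
T_Y/T_N = (6.16×10^5 / 31.4²)^(1/4) = (624.8)^(1/4) = 5.000.

5.00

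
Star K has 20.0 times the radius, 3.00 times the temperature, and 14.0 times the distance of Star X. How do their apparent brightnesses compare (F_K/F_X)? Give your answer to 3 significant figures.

L_K/L_X = (R_K/R_X)²(T_K/T_X)⁴ = (20.0)² × (3.00)⁴ = 3.240×10^4.
F_K/F_X = (L_K/L_X)/(d_K/d_X)² = 3.240×10^4 / (14.0)² = 165.3.

165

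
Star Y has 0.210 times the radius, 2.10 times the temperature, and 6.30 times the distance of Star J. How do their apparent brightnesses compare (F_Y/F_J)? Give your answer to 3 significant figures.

0.0216

L_Y/L_J = (R_Y/R_J)²(T_Y/T_J)⁴ = (0.210)² × (2.10)⁴ = 0.8577.
F_Y/F_J = (L_Y/L_J)/(d_Y/d_J)² = 0.8577 / (6.30)² = 0.02161.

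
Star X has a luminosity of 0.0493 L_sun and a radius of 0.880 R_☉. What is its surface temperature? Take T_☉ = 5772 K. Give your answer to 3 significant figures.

T/T_☉ = (L/L_☉)^(1/4) / (R/R_☉)^(1/2)
T = 5772 × (0.0493)^(1/4) / √(0.880) = 5772 × 0.4712 / 0.9381 = 2899 K.

2.90×10^3 K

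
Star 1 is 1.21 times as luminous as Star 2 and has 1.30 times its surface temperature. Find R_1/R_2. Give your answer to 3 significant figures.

0.651

L ∝ R²T⁴ gives R ∝ √L / T², so
R_1/R_2 = √(1.21) / (1.30)² = 1.100 / 1.690 = 0.6509.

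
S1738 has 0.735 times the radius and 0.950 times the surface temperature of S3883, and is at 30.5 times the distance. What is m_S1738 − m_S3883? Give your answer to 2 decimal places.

8.31

L_S1738/L_S3883 = (0.735)²(0.950)⁴ = 0.4400.
F_S1738/F_S3883 = (L_S1738/L_S3883)/(d_S1738/d_S3883)² = 0.4400/930.2 = 4.730×10^-4.
m_S1738 − m_S3883 = −2.5 log₁₀(4.730×10^-4) = 8.31.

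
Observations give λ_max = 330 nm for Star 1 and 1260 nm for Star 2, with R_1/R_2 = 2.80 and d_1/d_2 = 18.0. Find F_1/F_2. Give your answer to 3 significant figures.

5.14

Wien's law: T_1/T_2 = λ_2/λ_1 = 1260/330 = 3.818.
L_1/L_2 = (R_1/R_2)²(T_1/T_2)⁴ = (2.80)²(3.818)⁴ = 1666.
F_1/F_2 = (L_1/L_2)/(d_1/d_2)² = 1666/(18.0)² = 5.143.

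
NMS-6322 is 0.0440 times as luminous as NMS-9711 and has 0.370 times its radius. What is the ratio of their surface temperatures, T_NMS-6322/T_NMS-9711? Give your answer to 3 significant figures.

0.753

L ∝ R²T⁴ gives T ∝ (L/R²)^(1/4), so
T_NMS-6322/T_NMS-9711 = (0.0440 / 0.370²)^(1/4) = (0.3214)^(1/4) = 0.7529.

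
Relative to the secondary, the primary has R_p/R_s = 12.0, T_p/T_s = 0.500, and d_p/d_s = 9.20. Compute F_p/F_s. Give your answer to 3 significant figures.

0.106

L_p/L_s = (R_p/R_s)²(T_p/T_s)⁴ = (12.0)² × (0.500)⁴ = 9.000.
F_p/F_s = (L_p/L_s)/(d_p/d_s)² = 9.000 / (9.20)² = 0.1063.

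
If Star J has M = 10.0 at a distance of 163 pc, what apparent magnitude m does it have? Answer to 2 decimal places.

m = M + 5 log₁₀(d/10 pc) = 10.0 + 5 log₁₀(163/10)
  = 10.0 + 5 × 1.212 = 10.0 + 6.06 = 16.06.

16.06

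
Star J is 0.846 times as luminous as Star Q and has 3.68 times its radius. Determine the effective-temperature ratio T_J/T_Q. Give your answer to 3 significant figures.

0.500

L ∝ R²T⁴ gives T ∝ (L/R²)^(1/4), so
T_J/T_Q = (0.846 / 3.68²)^(1/4) = (0.06247)^(1/4) = 0.4999.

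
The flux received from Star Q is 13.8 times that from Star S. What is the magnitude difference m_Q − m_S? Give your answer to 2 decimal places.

-2.85

m_Q − m_S = −2.5 log₁₀(F_Q/F_S) = −2.5 log₁₀(13.8) = −2.5 × (1.140) = -2.850.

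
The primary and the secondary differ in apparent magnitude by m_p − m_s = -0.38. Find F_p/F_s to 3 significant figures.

1.42

F_p/F_s = 10^(−(m_p − m_s)/2.5) = 10^(0.38/2.5) = 10^0.152 = 1.419.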